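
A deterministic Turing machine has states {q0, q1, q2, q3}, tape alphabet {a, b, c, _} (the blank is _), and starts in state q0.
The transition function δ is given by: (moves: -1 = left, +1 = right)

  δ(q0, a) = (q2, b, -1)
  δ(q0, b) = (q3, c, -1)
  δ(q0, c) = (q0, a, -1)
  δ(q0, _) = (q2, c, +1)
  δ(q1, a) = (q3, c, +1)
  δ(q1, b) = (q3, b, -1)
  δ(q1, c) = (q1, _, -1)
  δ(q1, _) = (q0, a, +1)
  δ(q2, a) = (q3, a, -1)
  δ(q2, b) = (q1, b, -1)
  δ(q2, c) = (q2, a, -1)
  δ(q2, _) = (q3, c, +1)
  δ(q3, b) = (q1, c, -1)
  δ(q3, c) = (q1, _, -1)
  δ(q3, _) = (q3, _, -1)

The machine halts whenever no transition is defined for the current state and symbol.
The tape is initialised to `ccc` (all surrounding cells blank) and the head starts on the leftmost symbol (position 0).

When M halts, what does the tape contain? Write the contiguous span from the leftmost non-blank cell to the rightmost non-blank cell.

accacc

state=q0 head=0 tape=___[c]cc   (q0,c)→(q0,a,-1)
state=q0 head=-1 tape=__[_]acc   (q0,_)→(q2,c,+1)
state=q2 head=0 tape=__c[a]cc   (q2,a)→(q3,a,-1)
state=q3 head=-1 tape=__[c]acc   (q3,c)→(q1,_,-1)
state=q1 head=-2 tape=_[_]_acc   (q1,_)→(q0,a,+1)
state=q0 head=-1 tape=_a[_]acc   (q0,_)→(q2,c,+1)
state=q2 head=0 tape=_ac[a]cc   (q2,a)→(q3,a,-1)
state=q3 head=-1 tape=_a[c]acc   (q3,c)→(q1,_,-1)
state=q1 head=-2 tape=_[a]_acc   (q1,a)→(q3,c,+1)
state=q3 head=-1 tape=_c[_]acc   (q3,_)→(q3,_,-1)
state=q3 head=-2 tape=_[c]_acc   (q3,c)→(q1,_,-1)
state=q1 head=-3 tape=[_]__acc   (q1,_)→(q0,a,+1)
state=q0 head=-2 tape=a[_]_acc   (q0,_)→(q2,c,+1)
state=q2 head=-1 tape=ac[_]acc   (q2,_)→(q3,c,+1)
state=q3 head=0 tape=acc[a]cc
The non-blank tape span at halt is accacc.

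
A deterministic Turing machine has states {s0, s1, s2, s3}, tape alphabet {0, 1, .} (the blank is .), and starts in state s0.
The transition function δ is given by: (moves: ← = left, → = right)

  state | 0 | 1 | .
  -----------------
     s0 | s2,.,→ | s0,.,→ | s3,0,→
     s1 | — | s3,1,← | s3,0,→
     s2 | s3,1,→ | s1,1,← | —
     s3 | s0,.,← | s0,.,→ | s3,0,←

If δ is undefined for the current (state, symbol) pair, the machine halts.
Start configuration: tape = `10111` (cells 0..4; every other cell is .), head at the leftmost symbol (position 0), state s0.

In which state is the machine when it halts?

s0 | [1]0111..   read 1 → write ., move →, go to s0
s0 | .[0]111..   read 0 → write ., move →, go to s2
s2 | ..[1]11..   read 1 → write 1, move ←, go to s1
s1 | .[.]111..   read . → write 0, move →, go to s3
s3 | .0[1]11..   read 1 → write ., move →, go to s0
s0 | .0.[1]1..   read 1 → write ., move →, go to s0
s0 | .0..[1]..   read 1 → write ., move →, go to s0
s0 | .0...[.].   read . → write 0, move →, go to s3
s3 | .0...0[.]   read . → write 0, move ←, go to s3
s3 | .0...[0]0   read 0 → write ., move ←, go to s0
s0 | .0..[.].0   read . → write 0, move →, go to s3
s3 | .0..0[.]0   read . → write 0, move ←, go to s3
s3 | .0..[0]00   read 0 → write ., move ←, go to s0
s0 | .0.[.].00   read . → write 0, move →, go to s3
s3 | .0.0[.]00   read . → write 0, move ←, go to s3
s3 | .0.[0]000   read 0 → write ., move ←, go to s0
s0 | .0[.].000   read . → write 0, move →, go to s3
s3 | .00[.]000   read . → write 0, move ←, go to s3
s3 | .0[0]0000   read 0 → write ., move ←, go to s0
s0 | .[0].0000   read 0 → write ., move →, go to s2
s2 | ..[.]0000
No transition is defined for (s2, .); M halts in state s2.

s2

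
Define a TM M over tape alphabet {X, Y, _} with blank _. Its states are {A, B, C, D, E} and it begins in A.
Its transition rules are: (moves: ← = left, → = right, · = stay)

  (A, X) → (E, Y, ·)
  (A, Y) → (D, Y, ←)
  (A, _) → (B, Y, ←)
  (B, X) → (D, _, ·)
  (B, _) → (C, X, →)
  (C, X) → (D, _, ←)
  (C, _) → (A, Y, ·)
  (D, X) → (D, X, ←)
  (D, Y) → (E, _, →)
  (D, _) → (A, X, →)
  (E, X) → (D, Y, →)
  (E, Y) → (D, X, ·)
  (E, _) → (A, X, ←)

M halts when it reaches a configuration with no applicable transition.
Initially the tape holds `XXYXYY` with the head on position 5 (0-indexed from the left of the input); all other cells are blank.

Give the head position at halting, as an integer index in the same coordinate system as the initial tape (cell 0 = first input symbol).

6

state=A head=5 tape=XXYXY[Y]___   (A,Y)→(D,Y,←)
state=D head=4 tape=XXYX[Y]Y___   (D,Y)→(E,_,→)
state=E head=5 tape=XXYX_[Y]___   (E,Y)→(D,X,·)
state=D head=5 tape=XXYX_[X]___   (D,X)→(D,X,←)
state=D head=4 tape=XXYX[_]X___   (D,_)→(A,X,→)
state=A head=5 tape=XXYXX[X]___   (A,X)→(E,Y,·)
state=E head=5 tape=XXYXX[Y]___   (E,Y)→(D,X,·)
state=D head=5 tape=XXYXX[X]___   (D,X)→(D,X,←)
state=D head=4 tape=XXYX[X]X___   (D,X)→(D,X,←)
state=D head=3 tape=XXY[X]XX___   (D,X)→(D,X,←)
state=D head=2 tape=XX[Y]XXX___   (D,Y)→(E,_,→)
state=E head=3 tape=XX_[X]XX___   (E,X)→(D,Y,→)
state=D head=4 tape=XX_Y[X]X___   (D,X)→(D,X,←)
state=D head=3 tape=XX_[Y]XX___   (D,Y)→(E,_,→)
state=E head=4 tape=XX__[X]X___   (E,X)→(D,Y,→)
state=D head=5 tape=XX__Y[X]___   (D,X)→(D,X,←)
state=D head=4 tape=XX__[Y]X___   (D,Y)→(E,_,→)
state=E head=5 tape=XX___[X]___   (E,X)→(D,Y,→)
state=D head=6 tape=XX___Y[_]__   (D,_)→(A,X,→)
state=A head=7 tape=XX___YX[_]_   (A,_)→(B,Y,←)
state=B head=6 tape=XX___Y[X]Y_   (B,X)→(D,_,·)
state=D head=6 tape=XX___Y[_]Y_   (D,_)→(A,X,→)
state=A head=7 tape=XX___YX[Y]_   (A,Y)→(D,Y,←)
state=D head=6 tape=XX___Y[X]Y_   (D,X)→(D,X,←)
state=D head=5 tape=XX___[Y]XY_   (D,Y)→(E,_,→)
state=E head=6 tape=XX____[X]Y_   (E,X)→(D,Y,→)
state=D head=7 tape=XX____Y[Y]_   (D,Y)→(E,_,→)
state=E head=8 tape=XX____Y_[_]   (E,_)→(A,X,←)
state=A head=7 tape=XX____Y[_]X   (A,_)→(B,Y,←)
state=B head=6 tape=XX____[Y]YX
At halt the head is at cell 6.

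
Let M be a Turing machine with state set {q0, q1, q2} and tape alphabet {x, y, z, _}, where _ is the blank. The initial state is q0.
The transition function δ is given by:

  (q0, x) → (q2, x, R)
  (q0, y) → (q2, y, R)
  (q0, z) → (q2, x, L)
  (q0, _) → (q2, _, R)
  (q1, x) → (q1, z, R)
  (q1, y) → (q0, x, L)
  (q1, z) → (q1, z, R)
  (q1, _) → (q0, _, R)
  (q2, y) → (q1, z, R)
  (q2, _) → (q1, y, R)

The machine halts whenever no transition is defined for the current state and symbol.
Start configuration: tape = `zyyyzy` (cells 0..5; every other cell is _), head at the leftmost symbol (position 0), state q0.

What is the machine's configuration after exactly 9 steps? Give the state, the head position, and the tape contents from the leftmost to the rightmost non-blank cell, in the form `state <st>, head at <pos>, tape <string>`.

q0 | _[z]yyyzy   read z → write x, move L, go to q2
q2 | [_]xyyyzy   read _ → write y, move R, go to q1
q1 | y[x]yyyzy   read x → write z, move R, go to q1
q1 | yz[y]yyzy   read y → write x, move L, go to q0
q0 | y[z]xyyzy   read z → write x, move L, go to q2
q2 | [y]xxyyzy   read y → write z, move R, go to q1
q1 | z[x]xyyzy   read x → write z, move R, go to q1
q1 | zz[x]yyzy   read x → write z, move R, go to q1
q1 | zzz[y]yzy   read y → write x, move L, go to q0
q0 | zz[z]xyzy
After 9 steps: state q0, head at 1, tape zzzxyzy.

state q0, head at 1, tape zzzxyzy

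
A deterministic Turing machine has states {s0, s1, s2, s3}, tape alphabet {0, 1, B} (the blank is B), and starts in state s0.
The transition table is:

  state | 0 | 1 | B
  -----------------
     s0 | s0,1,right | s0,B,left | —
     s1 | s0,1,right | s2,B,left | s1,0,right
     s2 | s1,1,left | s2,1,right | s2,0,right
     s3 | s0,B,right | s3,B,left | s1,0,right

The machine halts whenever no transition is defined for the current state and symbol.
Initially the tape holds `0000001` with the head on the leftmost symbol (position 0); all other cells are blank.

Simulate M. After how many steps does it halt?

13

s0 | B[0]000001   read 0 → write 1, move right, go to s0
s0 | B1[0]00001   read 0 → write 1, move right, go to s0
s0 | B11[0]0001   read 0 → write 1, move right, go to s0
s0 | B111[0]001   read 0 → write 1, move right, go to s0
s0 | B1111[0]01   read 0 → write 1, move right, go to s0
s0 | B11111[0]1   read 0 → write 1, move right, go to s0
s0 | B111111[1]   read 1 → write B, move left, go to s0
s0 | B11111[1]B   read 1 → write B, move left, go to s0
s0 | B1111[1]BB   read 1 → write B, move left, go to s0
s0 | B111[1]BBB   read 1 → write B, move left, go to s0
s0 | B11[1]BBBB   read 1 → write B, move left, go to s0
s0 | B1[1]BBBBB   read 1 → write B, move left, go to s0
s0 | B[1]BBBBBB   read 1 → write B, move left, go to s0
s0 | [B]BBBBBBB
M halts after 13 transitions.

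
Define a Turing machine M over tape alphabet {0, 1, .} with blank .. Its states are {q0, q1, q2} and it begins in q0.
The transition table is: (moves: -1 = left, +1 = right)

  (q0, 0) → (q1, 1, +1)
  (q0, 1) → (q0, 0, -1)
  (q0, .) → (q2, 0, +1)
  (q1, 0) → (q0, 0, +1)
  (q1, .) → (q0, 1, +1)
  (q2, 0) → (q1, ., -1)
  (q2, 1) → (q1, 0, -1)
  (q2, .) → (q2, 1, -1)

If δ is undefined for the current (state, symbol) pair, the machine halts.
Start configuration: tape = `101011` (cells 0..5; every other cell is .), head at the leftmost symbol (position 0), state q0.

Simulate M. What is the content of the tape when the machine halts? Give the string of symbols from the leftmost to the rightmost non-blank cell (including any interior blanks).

0001110011.1

state=q0 head=0 tape=.[1]01011.....   (q0,1)→(q0,0,-1)
state=q0 head=-1 tape=[.]001011.....   (q0,.)→(q2,0,+1)
state=q2 head=0 tape=0[0]01011.....   (q2,0)→(q1,.,-1)
state=q1 head=-1 tape=[0].01011.....   (q1,0)→(q0,0,+1)
state=q0 head=0 tape=0[.]01011.....   (q0,.)→(q2,0,+1)
state=q2 head=1 tape=00[0]1011.....   (q2,0)→(q1,.,-1)
state=q1 head=0 tape=0[0].1011.....   (q1,0)→(q0,0,+1)
state=q0 head=1 tape=00[.]1011.....   (q0,.)→(q2,0,+1)
state=q2 head=2 tape=000[1]011.....   (q2,1)→(q1,0,-1)
state=q1 head=1 tape=00[0]0011.....   (q1,0)→(q0,0,+1)
state=q0 head=2 tape=000[0]011.....   (q0,0)→(q1,1,+1)
state=q1 head=3 tape=0001[0]11.....   (q1,0)→(q0,0,+1)
state=q0 head=4 tape=00010[1]1.....   (q0,1)→(q0,0,-1)
state=q0 head=3 tape=0001[0]01.....   (q0,0)→(q1,1,+1)
state=q1 head=4 tape=00011[0]1.....   (q1,0)→(q0,0,+1)
state=q0 head=5 tape=000110[1].....   (q0,1)→(q0,0,-1)
state=q0 head=4 tape=00011[0]0.....   (q0,0)→(q1,1,+1)
state=q1 head=5 tape=000111[0].....   (q1,0)→(q0,0,+1)
state=q0 head=6 tape=0001110[.]....   (q0,.)→(q2,0,+1)
state=q2 head=7 tape=00011100[.]...   (q2,.)→(q2,1,-1)
state=q2 head=6 tape=0001110[0]1...   (q2,0)→(q1,.,-1)
state=q1 head=5 tape=000111[0].1...   (q1,0)→(q0,0,+1)
state=q0 head=6 tape=0001110[.]1...   (q0,.)→(q2,0,+1)
state=q2 head=7 tape=00011100[1]...   (q2,1)→(q1,0,-1)
state=q1 head=6 tape=0001110[0]0...   (q1,0)→(q0,0,+1)
state=q0 head=7 tape=00011100[0]...   (q0,0)→(q1,1,+1)
state=q1 head=8 tape=000111001[.]..   (q1,.)→(q0,1,+1)
state=q0 head=9 tape=0001110011[.].   (q0,.)→(q2,0,+1)
state=q2 head=10 tape=00011100110[.]   (q2,.)→(q2,1,-1)
state=q2 head=9 tape=0001110011[0]1   (q2,0)→(q1,.,-1)
state=q1 head=8 tape=000111001[1].1
The non-blank tape span at halt is 0001110011.1.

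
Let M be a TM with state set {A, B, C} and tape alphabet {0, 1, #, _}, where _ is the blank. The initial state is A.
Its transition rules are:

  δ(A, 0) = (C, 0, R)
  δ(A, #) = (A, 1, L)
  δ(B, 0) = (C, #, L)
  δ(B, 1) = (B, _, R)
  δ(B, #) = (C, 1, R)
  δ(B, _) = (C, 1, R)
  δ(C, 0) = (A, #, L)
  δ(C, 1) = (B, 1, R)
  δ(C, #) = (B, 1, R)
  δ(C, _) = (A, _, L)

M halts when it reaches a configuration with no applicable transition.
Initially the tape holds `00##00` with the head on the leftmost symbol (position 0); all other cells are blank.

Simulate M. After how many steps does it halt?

A | [0]0##00   read 0 → write 0, move R, go to C
C | 0[0]##00   read 0 → write #, move L, go to A
A | [0]###00   read 0 → write 0, move R, go to C
C | 0[#]##00   read # → write 1, move R, go to B
B | 01[#]#00   read # → write 1, move R, go to C
C | 011[#]00   read # → write 1, move R, go to B
B | 0111[0]0   read 0 → write #, move L, go to C
C | 011[1]#0   read 1 → write 1, move R, go to B
B | 0111[#]0   read # → write 1, move R, go to C
C | 01111[0]   read 0 → write #, move L, go to A
A | 0111[1]#
M halts after 10 transitions.

10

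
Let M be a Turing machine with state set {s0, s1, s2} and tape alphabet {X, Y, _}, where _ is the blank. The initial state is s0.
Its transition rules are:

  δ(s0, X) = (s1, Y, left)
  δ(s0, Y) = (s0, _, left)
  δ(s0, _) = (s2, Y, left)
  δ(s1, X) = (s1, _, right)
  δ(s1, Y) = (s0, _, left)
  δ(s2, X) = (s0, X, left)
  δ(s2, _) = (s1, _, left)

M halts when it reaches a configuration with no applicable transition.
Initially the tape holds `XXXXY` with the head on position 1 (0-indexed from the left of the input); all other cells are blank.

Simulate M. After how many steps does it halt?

5

s0 | __X[X]XXY   read X → write Y, move left, go to s1
s1 | __[X]YXXY   read X → write _, move right, go to s1
s1 | ___[Y]XXY   read Y → write _, move left, go to s0
s0 | __[_]_XXY   read _ → write Y, move left, go to s2
s2 | _[_]Y_XXY   read _ → write _, move left, go to s1
s1 | [_]_Y_XXY
M halts after 5 transitions.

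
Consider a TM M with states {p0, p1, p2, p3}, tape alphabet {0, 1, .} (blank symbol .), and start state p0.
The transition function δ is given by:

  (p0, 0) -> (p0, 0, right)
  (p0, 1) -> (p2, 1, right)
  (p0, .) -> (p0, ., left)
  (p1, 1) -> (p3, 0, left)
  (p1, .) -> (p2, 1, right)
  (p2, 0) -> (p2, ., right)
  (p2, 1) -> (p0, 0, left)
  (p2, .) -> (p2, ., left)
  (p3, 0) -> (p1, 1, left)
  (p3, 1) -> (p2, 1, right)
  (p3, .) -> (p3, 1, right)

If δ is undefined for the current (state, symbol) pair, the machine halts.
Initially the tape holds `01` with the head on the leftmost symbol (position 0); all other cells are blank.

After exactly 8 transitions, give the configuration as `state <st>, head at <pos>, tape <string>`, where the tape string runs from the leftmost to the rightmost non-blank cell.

state p0, head at 2, tape 00

state=p0 head=0 tape=[0]1.   (p0,0)→(p0,0,right)
state=p0 head=1 tape=0[1].   (p0,1)→(p2,1,right)
state=p2 head=2 tape=01[.]   (p2,.)→(p2,.,left)
state=p2 head=1 tape=0[1].   (p2,1)→(p0,0,left)
state=p0 head=0 tape=[0]0.   (p0,0)→(p0,0,right)
state=p0 head=1 tape=0[0].   (p0,0)→(p0,0,right)
state=p0 head=2 tape=00[.]   (p0,.)→(p0,.,left)
state=p0 head=1 tape=0[0].   (p0,0)→(p0,0,right)
state=p0 head=2 tape=00[.]
After 8 steps: state p0, head at 2, tape 00.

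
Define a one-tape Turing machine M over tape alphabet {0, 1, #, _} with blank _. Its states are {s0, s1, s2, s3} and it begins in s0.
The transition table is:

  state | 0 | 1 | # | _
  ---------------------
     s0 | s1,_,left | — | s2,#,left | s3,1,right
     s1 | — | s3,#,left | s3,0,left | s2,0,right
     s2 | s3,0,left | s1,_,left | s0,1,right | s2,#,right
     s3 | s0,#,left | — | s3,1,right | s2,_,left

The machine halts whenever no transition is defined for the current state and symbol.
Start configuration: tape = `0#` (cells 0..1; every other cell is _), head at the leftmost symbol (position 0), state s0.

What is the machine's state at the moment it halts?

s3

state=s0 head=0 tape=__[0]#__   (s0,0)→(s1,_,left)
state=s1 head=-1 tape=_[_]_#__   (s1,_)→(s2,0,right)
state=s2 head=0 tape=_0[_]#__   (s2,_)→(s2,#,right)
state=s2 head=1 tape=_0#[#]__   (s2,#)→(s0,1,right)
state=s0 head=2 tape=_0#1[_]_   (s0,_)→(s3,1,right)
state=s3 head=3 tape=_0#11[_]   (s3,_)→(s2,_,left)
state=s2 head=2 tape=_0#1[1]_   (s2,1)→(s1,_,left)
state=s1 head=1 tape=_0#[1]__   (s1,1)→(s3,#,left)
state=s3 head=0 tape=_0[#]#__   (s3,#)→(s3,1,right)
state=s3 head=1 tape=_01[#]__   (s3,#)→(s3,1,right)
state=s3 head=2 tape=_011[_]_   (s3,_)→(s2,_,left)
state=s2 head=1 tape=_01[1]__   (s2,1)→(s1,_,left)
state=s1 head=0 tape=_0[1]___   (s1,1)→(s3,#,left)
state=s3 head=-1 tape=_[0]#___   (s3,0)→(s0,#,left)
state=s0 head=-2 tape=[_]##___   (s0,_)→(s3,1,right)
state=s3 head=-1 tape=1[#]#___   (s3,#)→(s3,1,right)
state=s3 head=0 tape=11[#]___   (s3,#)→(s3,1,right)
state=s3 head=1 tape=111[_]__   (s3,_)→(s2,_,left)
state=s2 head=0 tape=11[1]___   (s2,1)→(s1,_,left)
state=s1 head=-1 tape=1[1]____   (s1,1)→(s3,#,left)
state=s3 head=-2 tape=[1]#____
No transition is defined for (s3, 1); M halts in state s3.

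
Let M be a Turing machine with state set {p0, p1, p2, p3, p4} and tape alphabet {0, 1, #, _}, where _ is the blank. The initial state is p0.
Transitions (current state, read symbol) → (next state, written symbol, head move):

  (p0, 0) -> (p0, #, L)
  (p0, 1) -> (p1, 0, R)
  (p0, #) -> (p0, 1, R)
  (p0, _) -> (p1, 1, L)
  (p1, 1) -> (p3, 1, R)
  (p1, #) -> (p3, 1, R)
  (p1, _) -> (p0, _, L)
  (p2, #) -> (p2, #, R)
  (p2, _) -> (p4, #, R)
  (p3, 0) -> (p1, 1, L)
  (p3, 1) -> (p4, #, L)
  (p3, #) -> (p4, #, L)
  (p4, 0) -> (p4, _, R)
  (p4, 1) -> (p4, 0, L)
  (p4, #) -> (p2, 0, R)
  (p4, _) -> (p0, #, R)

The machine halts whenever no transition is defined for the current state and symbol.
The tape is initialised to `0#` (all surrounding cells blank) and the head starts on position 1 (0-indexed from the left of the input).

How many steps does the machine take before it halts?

15

p0 | 0[#]____   read # → write 1, move R, go to p0
p0 | 01[_]___   read _ → write 1, move L, go to p1
p1 | 0[1]1___   read 1 → write 1, move R, go to p3
p3 | 01[1]___   read 1 → write #, move L, go to p4
p4 | 0[1]#___   read 1 → write 0, move L, go to p4
p4 | [0]0#___   read 0 → write _, move R, go to p4
p4 | _[0]#___   read 0 → write _, move R, go to p4
p4 | __[#]___   read # → write 0, move R, go to p2
p2 | __0[_]__   read _ → write #, move R, go to p4
p4 | __0#[_]_   read _ → write #, move R, go to p0
p0 | __0##[_]   read _ → write 1, move L, go to p1
p1 | __0#[#]1   read # → write 1, move R, go to p3
p3 | __0#1[1]   read 1 → write #, move L, go to p4
p4 | __0#[1]#   read 1 → write 0, move L, go to p4
p4 | __0[#]0#   read # → write 0, move R, go to p2
p2 | __00[0]#
M halts after 15 transitions.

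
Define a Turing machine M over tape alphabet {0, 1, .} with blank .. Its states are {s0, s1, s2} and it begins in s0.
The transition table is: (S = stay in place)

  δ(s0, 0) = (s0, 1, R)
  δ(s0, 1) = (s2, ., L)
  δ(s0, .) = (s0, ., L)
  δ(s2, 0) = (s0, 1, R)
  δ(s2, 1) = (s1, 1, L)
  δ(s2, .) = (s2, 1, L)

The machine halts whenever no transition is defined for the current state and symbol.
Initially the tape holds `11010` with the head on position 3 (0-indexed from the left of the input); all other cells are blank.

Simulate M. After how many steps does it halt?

5

s0 | 110[1]0   read 1 → write ., move L, go to s2
s2 | 11[0].0   read 0 → write 1, move R, go to s0
s0 | 111[.]0   read . → write ., move L, go to s0
s0 | 11[1].0   read 1 → write ., move L, go to s2
s2 | 1[1]..0   read 1 → write 1, move L, go to s1
s1 | [1]1..0
M halts after 5 transitions.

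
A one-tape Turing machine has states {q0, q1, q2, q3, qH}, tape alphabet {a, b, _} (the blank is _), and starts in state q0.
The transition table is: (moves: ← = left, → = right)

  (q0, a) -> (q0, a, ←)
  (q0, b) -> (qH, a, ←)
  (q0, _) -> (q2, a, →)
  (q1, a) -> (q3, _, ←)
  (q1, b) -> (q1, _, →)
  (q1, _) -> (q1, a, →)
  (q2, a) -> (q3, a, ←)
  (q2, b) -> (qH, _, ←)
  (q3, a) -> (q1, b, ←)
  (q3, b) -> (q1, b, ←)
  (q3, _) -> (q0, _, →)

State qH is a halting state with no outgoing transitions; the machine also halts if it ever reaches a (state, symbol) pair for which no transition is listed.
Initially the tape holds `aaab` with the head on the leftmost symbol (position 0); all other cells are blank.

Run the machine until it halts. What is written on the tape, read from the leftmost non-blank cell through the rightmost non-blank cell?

state=q0 head=0 tape=__[a]aab   (q0,a)→(q0,a,←)
state=q0 head=-1 tape=_[_]aaab   (q0,_)→(q2,a,→)
state=q2 head=0 tape=_a[a]aab   (q2,a)→(q3,a,←)
state=q3 head=-1 tape=_[a]aaab   (q3,a)→(q1,b,←)
state=q1 head=-2 tape=[_]baaab   (q1,_)→(q1,a,→)
state=q1 head=-1 tape=a[b]aaab   (q1,b)→(q1,_,→)
state=q1 head=0 tape=a_[a]aab   (q1,a)→(q3,_,←)
state=q3 head=-1 tape=a[_]_aab   (q3,_)→(q0,_,→)
state=q0 head=0 tape=a_[_]aab   (q0,_)→(q2,a,→)
state=q2 head=1 tape=a_a[a]ab   (q2,a)→(q3,a,←)
state=q3 head=0 tape=a_[a]aab   (q3,a)→(q1,b,←)
state=q1 head=-1 tape=a[_]baab   (q1,_)→(q1,a,→)
state=q1 head=0 tape=aa[b]aab   (q1,b)→(q1,_,→)
state=q1 head=1 tape=aa_[a]ab   (q1,a)→(q3,_,←)
state=q3 head=0 tape=aa[_]_ab   (q3,_)→(q0,_,→)
state=q0 head=1 tape=aa_[_]ab   (q0,_)→(q2,a,→)
state=q2 head=2 tape=aa_a[a]b   (q2,a)→(q3,a,←)
state=q3 head=1 tape=aa_[a]ab   (q3,a)→(q1,b,←)
state=q1 head=0 tape=aa[_]bab   (q1,_)→(q1,a,→)
state=q1 head=1 tape=aaa[b]ab   (q1,b)→(q1,_,→)
state=q1 head=2 tape=aaa_[a]b   (q1,a)→(q3,_,←)
state=q3 head=1 tape=aaa[_]_b   (q3,_)→(q0,_,→)
state=q0 head=2 tape=aaa_[_]b   (q0,_)→(q2,a,→)
state=q2 head=3 tape=aaa_a[b]   (q2,b)→(qH,_,←)
state=qH head=2 tape=aaa_[a]_
The non-blank tape span at halt is aaa_a.

aaa_a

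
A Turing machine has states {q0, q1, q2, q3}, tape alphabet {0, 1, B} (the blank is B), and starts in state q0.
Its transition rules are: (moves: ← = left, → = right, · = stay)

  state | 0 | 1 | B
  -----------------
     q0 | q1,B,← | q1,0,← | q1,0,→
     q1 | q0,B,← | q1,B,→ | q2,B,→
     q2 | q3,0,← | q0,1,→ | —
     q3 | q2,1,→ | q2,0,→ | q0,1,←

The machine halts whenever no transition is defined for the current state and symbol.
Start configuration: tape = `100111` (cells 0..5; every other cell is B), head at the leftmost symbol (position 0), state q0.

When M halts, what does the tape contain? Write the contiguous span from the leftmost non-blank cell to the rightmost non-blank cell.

0BB100111

q0 | BBB[1]00111   read 1 → write 0, move ←, go to q1
q1 | BB[B]000111   read B → write B, move →, go to q2
q2 | BBB[0]00111   read 0 → write 0, move ←, go to q3
q3 | BB[B]000111   read B → write 1, move ←, go to q0
q0 | B[B]1000111   read B → write 0, move →, go to q1
q1 | B0[1]000111   read 1 → write B, move →, go to q1
q1 | B0B[0]00111   read 0 → write B, move ←, go to q0
q0 | B0[B]B00111   read B → write 0, move →, go to q1
q1 | B00[B]00111   read B → write B, move →, go to q2
q2 | B00B[0]0111   read 0 → write 0, move ←, go to q3
q3 | B00[B]00111   read B → write 1, move ←, go to q0
q0 | B0[0]100111   read 0 → write B, move ←, go to q1
q1 | B[0]B100111   read 0 → write B, move ←, go to q0
q0 | [B]BB100111   read B → write 0, move →, go to q1
q1 | 0[B]B100111   read B → write B, move →, go to q2
q2 | 0B[B]100111
The non-blank tape span at halt is 0BB100111.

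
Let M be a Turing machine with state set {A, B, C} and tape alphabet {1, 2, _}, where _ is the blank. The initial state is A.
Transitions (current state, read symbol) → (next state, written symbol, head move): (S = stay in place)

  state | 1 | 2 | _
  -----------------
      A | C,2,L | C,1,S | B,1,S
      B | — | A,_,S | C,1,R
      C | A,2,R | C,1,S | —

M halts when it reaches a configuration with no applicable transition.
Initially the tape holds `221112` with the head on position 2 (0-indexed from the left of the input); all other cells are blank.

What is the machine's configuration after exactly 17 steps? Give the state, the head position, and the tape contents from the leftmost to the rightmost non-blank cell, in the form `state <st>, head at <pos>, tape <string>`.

A | 22[1]112_   read 1 → write 2, move L, go to C
C | 2[2]2112_   read 2 → write 1, move S, go to C
C | 2[1]2112_   read 1 → write 2, move R, go to A
A | 22[2]112_   read 2 → write 1, move S, go to C
C | 22[1]112_   read 1 → write 2, move R, go to A
A | 222[1]12_   read 1 → write 2, move L, go to C
C | 22[2]212_   read 2 → write 1, move S, go to C
C | 22[1]212_   read 1 → write 2, move R, go to A
A | 222[2]12_   read 2 → write 1, move S, go to C
C | 222[1]12_   read 1 → write 2, move R, go to A
A | 2222[1]2_   read 1 → write 2, move L, go to C
C | 222[2]22_   read 2 → write 1, move S, go to C
C | 222[1]22_   read 1 → write 2, move R, go to A
A | 2222[2]2_   read 2 → write 1, move S, go to C
C | 2222[1]2_   read 1 → write 2, move R, go to A
A | 22222[2]_   read 2 → write 1, move S, go to C
C | 22222[1]_   read 1 → write 2, move R, go to A
A | 222222[_]
After 17 steps: state A, head at 6, tape 222222.

state A, head at 6, tape 222222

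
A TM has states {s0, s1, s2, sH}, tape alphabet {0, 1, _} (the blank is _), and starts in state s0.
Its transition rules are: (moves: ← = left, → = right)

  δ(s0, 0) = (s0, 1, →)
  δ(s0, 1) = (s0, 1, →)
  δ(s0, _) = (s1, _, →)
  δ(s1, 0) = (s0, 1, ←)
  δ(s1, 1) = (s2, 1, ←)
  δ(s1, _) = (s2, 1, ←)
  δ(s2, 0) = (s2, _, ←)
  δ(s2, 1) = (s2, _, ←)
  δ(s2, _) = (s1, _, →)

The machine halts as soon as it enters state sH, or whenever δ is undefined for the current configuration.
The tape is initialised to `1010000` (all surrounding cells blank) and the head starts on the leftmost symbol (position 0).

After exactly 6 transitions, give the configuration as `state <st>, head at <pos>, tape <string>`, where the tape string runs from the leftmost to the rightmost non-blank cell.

state=s0 head=0 tape=[1]010000   (s0,1)→(s0,1,→)
state=s0 head=1 tape=1[0]10000   (s0,0)→(s0,1,→)
state=s0 head=2 tape=11[1]0000   (s0,1)→(s0,1,→)
state=s0 head=3 tape=111[0]000   (s0,0)→(s0,1,→)
state=s0 head=4 tape=1111[0]00   (s0,0)→(s0,1,→)
state=s0 head=5 tape=11111[0]0   (s0,0)→(s0,1,→)
state=s0 head=6 tape=111111[0]
After 6 steps: state s0, head at 6, tape 1111110.

state s0, head at 6, tape 1111110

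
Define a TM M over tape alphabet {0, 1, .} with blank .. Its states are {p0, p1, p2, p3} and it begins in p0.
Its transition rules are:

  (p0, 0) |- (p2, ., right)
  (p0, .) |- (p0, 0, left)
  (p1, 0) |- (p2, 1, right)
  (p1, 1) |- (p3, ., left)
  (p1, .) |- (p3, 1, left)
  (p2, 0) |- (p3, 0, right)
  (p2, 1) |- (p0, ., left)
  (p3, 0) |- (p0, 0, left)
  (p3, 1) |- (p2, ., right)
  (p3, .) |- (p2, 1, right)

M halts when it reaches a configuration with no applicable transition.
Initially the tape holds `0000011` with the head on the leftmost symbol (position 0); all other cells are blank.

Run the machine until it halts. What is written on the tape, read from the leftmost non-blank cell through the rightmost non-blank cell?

01

p0 | [0]000011.   read 0 → write ., move right, go to p2
p2 | .[0]00011.   read 0 → write 0, move right, go to p3
p3 | .0[0]0011.   read 0 → write 0, move left, go to p0
p0 | .[0]00011.   read 0 → write ., move right, go to p2
p2 | ..[0]0011.   read 0 → write 0, move right, go to p3
p3 | ..0[0]011.   read 0 → write 0, move left, go to p0
p0 | ..[0]0011.   read 0 → write ., move right, go to p2
p2 | ...[0]011.   read 0 → write 0, move right, go to p3
p3 | ...0[0]11.   read 0 → write 0, move left, go to p0
p0 | ...[0]011.   read 0 → write ., move right, go to p2
p2 | ....[0]11.   read 0 → write 0, move right, go to p3
p3 | ....0[1]1.   read 1 → write ., move right, go to p2
p2 | ....0.[1].   read 1 → write ., move left, go to p0
p0 | ....0[.]..   read . → write 0, move left, go to p0
p0 | ....[0]0..   read 0 → write ., move right, go to p2
p2 | .....[0]..   read 0 → write 0, move right, go to p3
p3 | .....0[.].   read . → write 1, move right, go to p2
p2 | .....01[.]
The non-blank tape span at halt is 01.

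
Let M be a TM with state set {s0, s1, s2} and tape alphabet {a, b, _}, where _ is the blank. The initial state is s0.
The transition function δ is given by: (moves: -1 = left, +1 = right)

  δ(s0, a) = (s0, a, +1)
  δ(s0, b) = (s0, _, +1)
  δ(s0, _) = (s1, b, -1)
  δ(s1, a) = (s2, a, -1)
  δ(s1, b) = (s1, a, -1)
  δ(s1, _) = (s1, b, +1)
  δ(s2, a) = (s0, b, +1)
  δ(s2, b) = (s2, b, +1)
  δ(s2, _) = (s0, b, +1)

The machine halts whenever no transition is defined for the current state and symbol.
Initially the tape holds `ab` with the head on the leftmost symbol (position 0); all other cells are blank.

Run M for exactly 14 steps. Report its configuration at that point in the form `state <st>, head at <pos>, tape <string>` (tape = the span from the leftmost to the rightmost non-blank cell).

state s0, head at 2, tape babab

state=s0 head=0 tape=_[a]b__   (s0,a)→(s0,a,+1)
state=s0 head=1 tape=_a[b]__   (s0,b)→(s0,_,+1)
state=s0 head=2 tape=_a_[_]_   (s0,_)→(s1,b,-1)
state=s1 head=1 tape=_a[_]b_   (s1,_)→(s1,b,+1)
state=s1 head=2 tape=_ab[b]_   (s1,b)→(s1,a,-1)
state=s1 head=1 tape=_a[b]a_   (s1,b)→(s1,a,-1)
state=s1 head=0 tape=_[a]aa_   (s1,a)→(s2,a,-1)
state=s2 head=-1 tape=[_]aaa_   (s2,_)→(s0,b,+1)
state=s0 head=0 tape=b[a]aa_   (s0,a)→(s0,a,+1)
state=s0 head=1 tape=ba[a]a_   (s0,a)→(s0,a,+1)
state=s0 head=2 tape=baa[a]_   (s0,a)→(s0,a,+1)
state=s0 head=3 tape=baaa[_]   (s0,_)→(s1,b,-1)
state=s1 head=2 tape=baa[a]b   (s1,a)→(s2,a,-1)
state=s2 head=1 tape=ba[a]ab   (s2,a)→(s0,b,+1)
state=s0 head=2 tape=bab[a]b
After 14 steps: state s0, head at 2, tape babab.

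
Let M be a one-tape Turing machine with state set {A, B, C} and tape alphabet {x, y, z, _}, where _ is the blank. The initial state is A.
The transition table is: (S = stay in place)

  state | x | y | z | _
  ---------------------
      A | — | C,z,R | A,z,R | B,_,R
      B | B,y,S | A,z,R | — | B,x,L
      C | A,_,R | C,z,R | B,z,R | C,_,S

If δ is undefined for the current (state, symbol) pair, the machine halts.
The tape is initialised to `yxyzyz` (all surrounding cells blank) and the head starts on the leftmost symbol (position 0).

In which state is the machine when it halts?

B

A | [y]xyzyz__   read y → write z, move R, go to C
C | z[x]yzyz__   read x → write _, move R, go to A
A | z_[y]zyz__   read y → write z, move R, go to C
C | z_z[z]yz__   read z → write z, move R, go to B
B | z_zz[y]z__   read y → write z, move R, go to A
A | z_zzz[z]__   read z → write z, move R, go to A
A | z_zzzz[_]_   read _ → write _, move R, go to B
B | z_zzzz_[_]   read _ → write x, move L, go to B
B | z_zzzz[_]x   read _ → write x, move L, go to B
B | z_zzz[z]xx
No transition is defined for (B, z); M halts in state B.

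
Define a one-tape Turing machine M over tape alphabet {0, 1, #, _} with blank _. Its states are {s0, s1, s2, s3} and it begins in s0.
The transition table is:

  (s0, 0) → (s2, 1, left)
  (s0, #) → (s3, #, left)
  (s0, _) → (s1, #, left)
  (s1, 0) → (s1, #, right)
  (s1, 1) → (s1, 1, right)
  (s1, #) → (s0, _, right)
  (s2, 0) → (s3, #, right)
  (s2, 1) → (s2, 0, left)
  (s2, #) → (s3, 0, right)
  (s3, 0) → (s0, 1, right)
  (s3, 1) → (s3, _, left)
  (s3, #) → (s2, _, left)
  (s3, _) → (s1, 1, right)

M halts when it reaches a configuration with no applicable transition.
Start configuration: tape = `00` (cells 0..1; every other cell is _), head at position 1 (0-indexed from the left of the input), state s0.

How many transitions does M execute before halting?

4

s0 | _0[0]   read 0 → write 1, move left, go to s2
s2 | _[0]1   read 0 → write #, move right, go to s3
s3 | _#[1]   read 1 → write _, move left, go to s3
s3 | _[#]_   read # → write _, move left, go to s2
s2 | [_]__
M halts after 4 transitions.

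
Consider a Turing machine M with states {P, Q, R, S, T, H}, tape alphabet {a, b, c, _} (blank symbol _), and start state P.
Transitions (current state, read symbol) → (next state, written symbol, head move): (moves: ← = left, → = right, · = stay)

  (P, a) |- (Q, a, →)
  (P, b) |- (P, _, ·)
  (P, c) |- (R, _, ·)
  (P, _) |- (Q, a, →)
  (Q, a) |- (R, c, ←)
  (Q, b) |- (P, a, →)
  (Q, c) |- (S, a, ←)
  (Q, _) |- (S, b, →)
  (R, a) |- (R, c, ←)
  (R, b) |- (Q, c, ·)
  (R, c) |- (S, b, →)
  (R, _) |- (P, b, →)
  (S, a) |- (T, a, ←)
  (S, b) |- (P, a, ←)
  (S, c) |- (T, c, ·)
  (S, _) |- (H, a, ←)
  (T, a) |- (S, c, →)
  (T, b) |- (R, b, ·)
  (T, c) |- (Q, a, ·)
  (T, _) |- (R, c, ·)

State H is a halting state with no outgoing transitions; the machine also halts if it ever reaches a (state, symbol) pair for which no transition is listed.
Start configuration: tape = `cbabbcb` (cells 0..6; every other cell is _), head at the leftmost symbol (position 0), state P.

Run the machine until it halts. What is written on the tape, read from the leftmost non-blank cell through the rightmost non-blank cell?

aaccbbcb

state=P head=0 tape=__[c]babbcb   (P,c)→(R,_,·)
state=R head=0 tape=__[_]babbcb   (R,_)→(P,b,→)
state=P head=1 tape=__b[b]abbcb   (P,b)→(P,_,·)
state=P head=1 tape=__b[_]abbcb   (P,_)→(Q,a,→)
state=Q head=2 tape=__ba[a]bbcb   (Q,a)→(R,c,←)
state=R head=1 tape=__b[a]cbbcb   (R,a)→(R,c,←)
state=R head=0 tape=__[b]ccbbcb   (R,b)→(Q,c,·)
state=Q head=0 tape=__[c]ccbbcb   (Q,c)→(S,a,←)
state=S head=-1 tape=_[_]accbbcb   (S,_)→(H,a,←)
state=H head=-2 tape=[_]aaccbbcb
The non-blank tape span at halt is aaccbbcb.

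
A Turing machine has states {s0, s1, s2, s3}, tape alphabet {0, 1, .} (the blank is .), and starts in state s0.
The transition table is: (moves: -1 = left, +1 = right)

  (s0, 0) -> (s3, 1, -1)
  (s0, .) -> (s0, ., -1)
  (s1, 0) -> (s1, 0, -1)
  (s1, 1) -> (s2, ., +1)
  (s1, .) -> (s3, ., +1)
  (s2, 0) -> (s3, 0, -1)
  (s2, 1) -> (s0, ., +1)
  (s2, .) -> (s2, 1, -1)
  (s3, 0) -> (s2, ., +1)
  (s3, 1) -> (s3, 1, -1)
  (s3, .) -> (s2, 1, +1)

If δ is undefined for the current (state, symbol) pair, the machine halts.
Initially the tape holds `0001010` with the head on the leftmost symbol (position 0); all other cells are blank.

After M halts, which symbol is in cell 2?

.

s0 | .[0]001010   read 0 → write 1, move -1, go to s3
s3 | [.]1001010   read . → write 1, move +1, go to s2
s2 | 1[1]001010   read 1 → write ., move +1, go to s0
s0 | 1.[0]01010   read 0 → write 1, move -1, go to s3
s3 | 1[.]101010   read . → write 1, move +1, go to s2
s2 | 11[1]01010   read 1 → write ., move +1, go to s0
s0 | 11.[0]1010   read 0 → write 1, move -1, go to s3
s3 | 11[.]11010   read . → write 1, move +1, go to s2
s2 | 111[1]1010   read 1 → write ., move +1, go to s0
s0 | 111.[1]010
Cell 2 holds . when M halts.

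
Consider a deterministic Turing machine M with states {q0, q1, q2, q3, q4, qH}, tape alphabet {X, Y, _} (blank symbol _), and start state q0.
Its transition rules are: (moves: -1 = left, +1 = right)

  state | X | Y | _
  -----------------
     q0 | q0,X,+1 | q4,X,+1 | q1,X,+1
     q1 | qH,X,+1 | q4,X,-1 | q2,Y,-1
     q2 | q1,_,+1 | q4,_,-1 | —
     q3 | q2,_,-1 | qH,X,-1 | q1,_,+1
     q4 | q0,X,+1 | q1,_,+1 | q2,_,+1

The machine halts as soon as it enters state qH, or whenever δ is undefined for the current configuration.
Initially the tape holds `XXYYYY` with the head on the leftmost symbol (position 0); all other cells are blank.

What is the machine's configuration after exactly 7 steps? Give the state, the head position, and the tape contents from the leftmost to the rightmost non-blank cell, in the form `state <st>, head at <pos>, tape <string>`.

state q1, head at 5, tape XXX__Y

q0 | [X]XYYYY   read X → write X, move +1, go to q0
q0 | X[X]YYYY   read X → write X, move +1, go to q0
q0 | XX[Y]YYY   read Y → write X, move +1, go to q4
q4 | XXX[Y]YY   read Y → write _, move +1, go to q1
q1 | XXX_[Y]Y   read Y → write X, move -1, go to q4
q4 | XXX[_]XY   read _ → write _, move +1, go to q2
q2 | XXX_[X]Y   read X → write _, move +1, go to q1
q1 | XXX__[Y]
After 7 steps: state q1, head at 5, tape XXX__Y.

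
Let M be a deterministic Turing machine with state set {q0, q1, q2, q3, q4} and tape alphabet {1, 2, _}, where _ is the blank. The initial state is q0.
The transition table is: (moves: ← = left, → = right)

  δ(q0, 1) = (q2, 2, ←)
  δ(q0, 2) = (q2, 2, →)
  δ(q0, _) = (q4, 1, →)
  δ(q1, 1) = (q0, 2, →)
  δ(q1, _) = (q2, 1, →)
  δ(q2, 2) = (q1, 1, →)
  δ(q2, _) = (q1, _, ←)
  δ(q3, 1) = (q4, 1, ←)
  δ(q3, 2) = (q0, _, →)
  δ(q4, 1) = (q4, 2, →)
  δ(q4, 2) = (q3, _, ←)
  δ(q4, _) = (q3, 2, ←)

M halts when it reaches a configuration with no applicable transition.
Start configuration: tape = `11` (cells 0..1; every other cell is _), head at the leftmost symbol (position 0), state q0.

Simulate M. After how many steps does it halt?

state=q0 head=0 tape=___[1]1   (q0,1)→(q2,2,←)
state=q2 head=-1 tape=__[_]21   (q2,_)→(q1,_,←)
state=q1 head=-2 tape=_[_]_21   (q1,_)→(q2,1,→)
state=q2 head=-1 tape=_1[_]21   (q2,_)→(q1,_,←)
state=q1 head=-2 tape=_[1]_21   (q1,1)→(q0,2,→)
state=q0 head=-1 tape=_2[_]21   (q0,_)→(q4,1,→)
state=q4 head=0 tape=_21[2]1   (q4,2)→(q3,_,←)
state=q3 head=-1 tape=_2[1]_1   (q3,1)→(q4,1,←)
state=q4 head=-2 tape=_[2]1_1   (q4,2)→(q3,_,←)
state=q3 head=-3 tape=[_]_1_1
M halts after 9 transitions.

9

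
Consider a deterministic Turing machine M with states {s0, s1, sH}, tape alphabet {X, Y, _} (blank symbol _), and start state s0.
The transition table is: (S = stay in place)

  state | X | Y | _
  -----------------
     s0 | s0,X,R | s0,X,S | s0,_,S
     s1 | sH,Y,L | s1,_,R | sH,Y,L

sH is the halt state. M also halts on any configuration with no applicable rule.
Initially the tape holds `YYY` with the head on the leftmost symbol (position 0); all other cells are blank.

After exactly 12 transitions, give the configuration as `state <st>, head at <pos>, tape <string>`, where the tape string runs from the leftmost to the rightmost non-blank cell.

state s0, head at 3, tape XXX

state=s0 head=0 tape=[Y]YY_   (s0,Y)→(s0,X,S)
state=s0 head=0 tape=[X]YY_   (s0,X)→(s0,X,R)
state=s0 head=1 tape=X[Y]Y_   (s0,Y)→(s0,X,S)
state=s0 head=1 tape=X[X]Y_   (s0,X)→(s0,X,R)
state=s0 head=2 tape=XX[Y]_   (s0,Y)→(s0,X,S)
state=s0 head=2 tape=XX[X]_   (s0,X)→(s0,X,R)
state=s0 head=3 tape=XXX[_]   (s0,_)→(s0,_,S)
state=s0 head=3 tape=XXX[_]   (s0,_)→(s0,_,S)
state=s0 head=3 tape=XXX[_]   (s0,_)→(s0,_,S)
state=s0 head=3 tape=XXX[_]   (s0,_)→(s0,_,S)
state=s0 head=3 tape=XXX[_]   (s0,_)→(s0,_,S)
state=s0 head=3 tape=XXX[_]   (s0,_)→(s0,_,S)
state=s0 head=3 tape=XXX[_]
After 12 steps: state s0, head at 3, tape XXX.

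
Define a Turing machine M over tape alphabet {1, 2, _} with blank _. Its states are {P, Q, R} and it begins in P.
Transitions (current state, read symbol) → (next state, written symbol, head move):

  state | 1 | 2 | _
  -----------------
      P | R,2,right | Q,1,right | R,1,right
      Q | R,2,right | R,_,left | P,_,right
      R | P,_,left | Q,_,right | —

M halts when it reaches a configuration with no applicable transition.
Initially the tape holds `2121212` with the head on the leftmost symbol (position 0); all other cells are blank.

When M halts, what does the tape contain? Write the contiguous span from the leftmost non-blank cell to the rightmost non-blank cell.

state=P head=0 tape=[2]121212___   (P,2)→(Q,1,right)
state=Q head=1 tape=1[1]21212___   (Q,1)→(R,2,right)
state=R head=2 tape=12[2]1212___   (R,2)→(Q,_,right)
state=Q head=3 tape=12_[1]212___   (Q,1)→(R,2,right)
state=R head=4 tape=12_2[2]12___   (R,2)→(Q,_,right)
state=Q head=5 tape=12_2_[1]2___   (Q,1)→(R,2,right)
state=R head=6 tape=12_2_2[2]___   (R,2)→(Q,_,right)
state=Q head=7 tape=12_2_2_[_]__   (Q,_)→(P,_,right)
state=P head=8 tape=12_2_2__[_]_   (P,_)→(R,1,right)
state=R head=9 tape=12_2_2__1[_]
The non-blank tape span at halt is 12_2_2__1.

12_2_2__1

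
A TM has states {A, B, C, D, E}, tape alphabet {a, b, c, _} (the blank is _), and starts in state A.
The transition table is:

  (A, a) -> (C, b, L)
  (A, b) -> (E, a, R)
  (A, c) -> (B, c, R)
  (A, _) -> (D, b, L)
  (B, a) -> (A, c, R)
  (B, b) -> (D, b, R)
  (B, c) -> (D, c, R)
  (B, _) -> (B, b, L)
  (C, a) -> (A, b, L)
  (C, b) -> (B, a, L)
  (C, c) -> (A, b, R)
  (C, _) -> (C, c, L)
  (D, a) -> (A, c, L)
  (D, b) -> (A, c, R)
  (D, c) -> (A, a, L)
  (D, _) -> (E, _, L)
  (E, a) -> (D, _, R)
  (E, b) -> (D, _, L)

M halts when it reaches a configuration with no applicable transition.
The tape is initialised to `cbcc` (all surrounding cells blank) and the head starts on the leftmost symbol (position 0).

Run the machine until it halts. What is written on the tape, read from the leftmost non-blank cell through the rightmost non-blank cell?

A | [c]bcc_   read c → write c, move R, go to B
B | c[b]cc_   read b → write b, move R, go to D
D | cb[c]c_   read c → write a, move L, go to A
A | c[b]ac_   read b → write a, move R, go to E
E | ca[a]c_   read a → write _, move R, go to D
D | ca_[c]_   read c → write a, move L, go to A
A | ca[_]a_   read _ → write b, move L, go to D
D | c[a]ba_   read a → write c, move L, go to A
A | [c]cba_   read c → write c, move R, go to B
B | c[c]ba_   read c → write c, move R, go to D
D | cc[b]a_   read b → write c, move R, go to A
A | ccc[a]_   read a → write b, move L, go to C
C | cc[c]b_   read c → write b, move R, go to A
A | ccb[b]_   read b → write a, move R, go to E
E | ccba[_]
The non-blank tape span at halt is ccba.

ccba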